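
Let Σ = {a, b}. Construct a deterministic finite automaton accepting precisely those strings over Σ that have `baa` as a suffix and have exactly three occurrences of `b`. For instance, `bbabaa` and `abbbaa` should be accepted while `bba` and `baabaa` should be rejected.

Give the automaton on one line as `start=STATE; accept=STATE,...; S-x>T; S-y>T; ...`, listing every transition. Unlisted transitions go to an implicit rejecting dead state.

Handle the two conditions separately and then intersect. The first has 4 states tracking how much of the suffix `baa` has currently been matched; the second has 5 states tracking the count of `b`s, saturating at 4. A product state is a pair (one from each), accepting exactly when both do.
With 17 states:
          a    b  
>  S0     S0   S1 
   S1     S2   S3 
   S2     S4   S3 
   S3     S5   S6 
   S4     S7   S3 
   S5     S8   S6 
   S6     S9  S10 
   S7     S7   S3 
   S8    S11   S6 
   S9    S12  S10 
   S10   S13  S10 
   S11   S11   S6 
 * S12   S14  S10 
   S13   S15  S10 
   S14   S14  S10 
   S15   S16  S10 
   S16   S16  S10 
(> = start, * = accepting)

start=S0; accept=S12; S0-a>S0; S0-b>S1; S1-a>S2; S1-b>S3; S2-a>S4; S2-b>S3; S3-a>S5; S3-b>S6; S4-a>S7; S4-b>S3; S5-a>S8; S5-b>S6; S6-a>S9; S6-b>S10; S7-a>S7; S7-b>S3; S8-a>S11; S8-b>S6; S9-a>S12; S9-b>S10; S10-a>S13; S10-b>S10; S11-a>S11; S11-b>S6; S12-a>S14; S12-b>S10; S13-a>S15; S13-b>S10; S14-a>S14; S14-b>S10; S15-a>S16; S15-b>S10; S16-a>S16; S16-b>S10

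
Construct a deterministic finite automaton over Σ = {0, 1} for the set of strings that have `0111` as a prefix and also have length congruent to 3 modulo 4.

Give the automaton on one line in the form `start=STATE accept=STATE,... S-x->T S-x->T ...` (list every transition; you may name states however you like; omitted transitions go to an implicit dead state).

start=q0 accept=q8 q0-0->q1 q0-1->q2 q1-0->q2 q1-1->q3 q2-0->q2 q2-1->q2 q3-0->q2 q3-1->q4 q4-0->q2 q4-1->q5 q5-0->q6 q5-1->q6 q6-0->q7 q6-1->q7 q7-0->q8 q7-1->q8 q8-0->q5 q8-1->q5

Build one automaton per condition and run them in lockstep. One (6 states) tracks whether the input so far still matches the prefix `0111`; the other (4 states) tracks the input length modulo 4. Each combined state is a pair, one component from each; accept when both components accept. Equivalent product states are then merged.
A 9-state machine:
        0   1  
>  q0   q1  q2 
   q1   q2  q3 
   q2   q2  q2 
   q3   q2  q4 
   q4   q2  q5 
   q5   q6  q6 
   q6   q7  q7 
   q7   q8  q8 
 * q8   q5  q5 
(> = start, * = accepting)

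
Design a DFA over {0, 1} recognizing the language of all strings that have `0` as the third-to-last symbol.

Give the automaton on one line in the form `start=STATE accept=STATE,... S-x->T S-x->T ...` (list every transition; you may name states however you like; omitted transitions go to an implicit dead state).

A DFA must remember the last 3 symbols (since which symbol is third-to-last isn't known until the input ends). Use one state per possible window of the last ≤3 symbols; accept from those whose window starts with `0`.
15 states suffice.
       0  1 
>  A   B  C 
   B   D  E 
   C   F  G 
   D   H  I 
   E   J  K 
   F   L  M 
   G   N  O 
 * H   H  I 
 * I   J  K 
 * J   L  M 
 * K   N  O 
   L   H  I 
   M   J  K 
   N   L  M 
   O   N  O 
(> = start, * = accepting)

start=A accept=H,I,J,K A-0->B A-1->C B-0->D B-1->E C-0->F C-1->G D-0->H D-1->I E-0->J E-1->K F-0->L F-1->M G-0->N G-1->O H-0->H H-1->I I-0->J I-1->K J-0->L J-1->M K-0->N K-1->O L-0->H L-1->I M-0->J M-1->K N-0->L N-1->M O-0->N O-1->O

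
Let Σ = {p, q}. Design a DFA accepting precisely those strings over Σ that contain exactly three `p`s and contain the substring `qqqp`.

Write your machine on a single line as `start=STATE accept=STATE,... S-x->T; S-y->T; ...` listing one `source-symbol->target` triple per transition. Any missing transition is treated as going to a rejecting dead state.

Build one automaton per condition and run them in lockstep. The first has 5 states tracking the count of `p`s, saturating at 4; the second has 5 states tracking whether and how much of `qqqp` has been seen. A product state is a pair (one from each), accepting exactly when both do. Minimizing collapses redundant product states.
14 states suffice.
          p    q  
>  s0     s1   s2 
   s1     s3   s4 
   s2     s1   s5 
   s3     s6   s7 
   s4     s3   s8 
   s5     s1   s9 
   s6     s6   s6 
   s7     s6  s10 
   s8     s3  s11 
   s9    s11   s9 
   s10    s6  s12 
   s11   s12  s11 
   s12   s13  s12 
 * s13    s6  s13 
(> = start, * = accepting)

start=s0; accept=s13; s0-p->s1; s0-q->s2; s1-p->s3; s1-q->s4; s2-p->s1; s2-q->s5; s3-p->s6; s3-q->s7; s4-p->s3; s4-q->s8; s5-p->s1; s5-q->s9; s6-p->s6; s6-q->s6; s7-p->s6; s7-q->s10; s8-p->s3; s8-q->s11; s9-p->s11; s9-q->s9; s10-p->s6; s10-q->s12; s11-p->s12; s11-q->s11; s12-p->s13; s12-q->s12; s13-p->s6; s13-q->s13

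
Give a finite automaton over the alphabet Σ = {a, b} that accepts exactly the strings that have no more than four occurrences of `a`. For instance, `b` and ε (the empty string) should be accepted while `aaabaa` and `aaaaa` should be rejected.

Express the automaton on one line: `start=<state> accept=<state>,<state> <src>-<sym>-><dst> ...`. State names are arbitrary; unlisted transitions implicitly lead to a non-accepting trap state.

start=S0 accept=S0,S1,S2,S3,S4 S0-a->S1 S0-b->S0 S1-a->S2 S1-b->S1 S2-a->S3 S2-b->S2 S3-a->S4 S3-b->S3 S4-a->S5 S4-b->S4 S5-a->S5 S5-b->S5

Count `a`s, saturating at 5: states S0 through S4 mean 0 through 4 `a`s seen; S5 means more than 4. Each `a` increments (capped at S5); other symbols loop. Accept from {S0, S1, S2, S3, S4}.
A 6-state machine:
        a   b  
>* S0   S1  S0 
 * S1   S2  S1 
 * S2   S3  S2 
 * S3   S4  S3 
 * S4   S5  S4 
   S5   S5  S5 
(> = start, * = accepting)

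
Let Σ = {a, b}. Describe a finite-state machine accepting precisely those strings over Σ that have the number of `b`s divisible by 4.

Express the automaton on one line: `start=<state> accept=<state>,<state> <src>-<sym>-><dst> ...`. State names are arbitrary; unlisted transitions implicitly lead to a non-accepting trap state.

The only thing that matters is how many `b`s have appeared, reduced mod 4. Use one state per residue: S0 for 0, …, S3 for 3. Reading `b` moves to the next residue; anything else stays put. S0 is accepting.
4 states suffice.
        a   b  
>* S0   S0  S1 
   S1   S1  S2 
   S2   S2  S3 
   S3   S3  S0 
(> = start, * = accepting)

start=S0 accept=S0 S0-a->S0 S0-b->S1 S1-a->S1 S1-b->S2 S2-a->S2 S2-b->S3 S3-a->S3 S3-b->S0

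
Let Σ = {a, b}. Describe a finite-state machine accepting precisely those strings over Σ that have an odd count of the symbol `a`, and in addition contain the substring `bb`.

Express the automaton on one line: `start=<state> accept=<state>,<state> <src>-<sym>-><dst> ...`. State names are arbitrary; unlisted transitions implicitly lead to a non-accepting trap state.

start=q0 accept=q5 q0-a->q1 q0-b->q2 q1-a->q0 q1-b->q3 q2-a->q1 q2-b->q4 q3-a->q0 q3-b->q5 q4-a->q5 q4-b->q4 q5-a->q4 q5-b->q5

Handle the two conditions separately and then intersect. One (2 states) tracks the count of `a`s modulo 2; the other (3 states) tracks whether and how much of `bb` has been seen. Each combined state is a pair, one component from each; accept when both components accept.
6 states suffice.
        a   b  
>  q0   q1  q2 
   q1   q0  q3 
   q2   q1  q4 
   q3   q0  q5 
   q4   q5  q4 
 * q5   q4  q5 
(> = start, * = accepting)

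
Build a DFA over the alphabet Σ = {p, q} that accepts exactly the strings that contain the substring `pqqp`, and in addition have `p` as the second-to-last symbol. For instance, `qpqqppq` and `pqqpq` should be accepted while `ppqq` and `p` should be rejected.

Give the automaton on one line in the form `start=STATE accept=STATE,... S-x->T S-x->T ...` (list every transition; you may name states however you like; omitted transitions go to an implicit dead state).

Handle the two conditions separately and then intersect. One (5 states) tracks whether and how much of `pqqp` has been seen; the other (7 states) tracks the last 2 symbols read. Each combined state is a pair, one component from each; accept when both components accept.
       p  q 
>  A   B  C 
   B   D  E 
   C   F  G 
   D   D  E 
   E   F  H 
   F   D  E 
   G   F  G 
   H   I  G 
   I   J  K 
 * J   J  K 
 * K   I  L 
   L   I  L 
(> = start, * = accepting)

start=A accept=J,K A-p->B A-q->C B-p->D B-q->E C-p->F C-q->G D-p->D D-q->E E-p->F E-q->H F-p->D F-q->E G-p->F G-q->G H-p->I H-q->G I-p->J I-q->K J-p->J J-q->K K-p->I K-q->L L-p->I L-q->L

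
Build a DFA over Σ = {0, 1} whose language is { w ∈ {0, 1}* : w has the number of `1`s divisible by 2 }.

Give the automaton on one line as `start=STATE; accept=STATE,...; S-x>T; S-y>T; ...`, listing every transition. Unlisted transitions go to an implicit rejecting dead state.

Keep the running count of `1`s modulo 2: each `1` advances along the cycle q0 → q1 → q0 while other symbols loop. Accept at q0.
2 states suffice.
        0   1  
>* q0   q0  q1 
   q1   q1  q0 
(> = start, * = accepting)

start=q0; accept=q0; q0-0>q0; q0-1>q1; q1-0>q1; q1-1>q0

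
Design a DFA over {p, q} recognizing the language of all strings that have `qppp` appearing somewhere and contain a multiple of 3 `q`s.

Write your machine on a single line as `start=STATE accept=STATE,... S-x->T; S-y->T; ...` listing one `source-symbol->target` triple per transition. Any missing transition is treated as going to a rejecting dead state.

Build one automaton per condition and run them in lockstep. One (5 states) tracks whether and how much of `qppp` has been seen; the other (3 states) tracks the count of `q`s modulo 3. Each combined state is a pair, one component from each; accept when both components accept.
          p    q  
>  S0     S0   S1 
   S1     S2   S3 
   S2     S4   S3 
   S3     S5   S6 
   S4     S7   S3 
   S5     S8   S6 
   S6     S9   S1 
   S7     S7  S10 
   S8    S10   S6 
   S9    S11   S1 
   S10   S10  S12 
   S11   S12   S1 
 * S12   S12   S7 
(> = start, * = accepting)

start=S0; accept=S12; S0-p->S0; S0-q->S1; S1-p->S2; S1-q->S3; S2-p->S4; S2-q->S3; S3-p->S5; S3-q->S6; S4-p->S7; S4-q->S3; S5-p->S8; S5-q->S6; S6-p->S9; S6-q->S1; S7-p->S7; S7-q->S10; S8-p->S10; S8-q->S6; S9-p->S11; S9-q->S1; S10-p->S10; S10-q->S12; S11-p->S12; S11-q->S1; S12-p->S12; S12-q->S7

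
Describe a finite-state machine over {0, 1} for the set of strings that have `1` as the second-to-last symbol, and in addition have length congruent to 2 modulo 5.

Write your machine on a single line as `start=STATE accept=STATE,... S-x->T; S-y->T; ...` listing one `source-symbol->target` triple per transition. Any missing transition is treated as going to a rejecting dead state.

Build one automaton per condition and run them in lockstep. The first has 7 states tracking the last 2 symbols read; the second has 5 states tracking the input length modulo 5. A product state is a pair (one from each), accepting exactly when both do. After merging equivalent states the machine shrinks.
       0  1 
>  A   B  C 
   B   D  D 
   C   E  E 
   D   F  F 
 * E   F  F 
   F   G  G 
   G   A  A 
(> = start, * = accepting)

start=A; accept=E; A-0->B; A-1->C; B-0->D; B-1->D; C-0->E; C-1->E; D-0->F; D-1->F; E-0->F; E-1->F; F-0->G; F-1->G; G-0->A; G-1->A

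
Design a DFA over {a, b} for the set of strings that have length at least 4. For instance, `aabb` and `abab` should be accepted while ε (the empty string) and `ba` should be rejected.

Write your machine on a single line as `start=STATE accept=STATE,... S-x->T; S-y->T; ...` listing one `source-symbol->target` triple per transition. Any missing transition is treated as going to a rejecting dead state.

Count input length up to 5: every symbol moves from S0 toward S5, which means 'more than 4' and absorbs. Accept from {S4, S5}.
6 states suffice.
        a   b  
>  S0   S1  S1 
   S1   S2  S2 
   S2   S3  S3 
   S3   S4  S4 
 * S4   S5  S5 
 * S5   S5  S5 
(> = start, * = accepting)

start=S0; accept=S4,S5; S0-a->S1; S0-b->S1; S1-a->S2; S1-b->S2; S2-a->S3; S2-b->S3; S3-a->S4; S3-b->S4; S4-a->S5; S4-b->S5; S5-a->S5; S5-b->S5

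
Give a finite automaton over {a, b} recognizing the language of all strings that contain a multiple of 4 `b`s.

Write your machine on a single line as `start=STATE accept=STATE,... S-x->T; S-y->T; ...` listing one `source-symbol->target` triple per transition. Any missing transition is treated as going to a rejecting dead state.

Keep the running count of `b`s modulo 4: each `b` advances along the cycle q0 → q1 → q2 → q3 → q0 while other symbols loop. Accept at q0.
A 4-state machine:
        a   b  
>* q0   q0  q1 
   q1   q1  q2 
   q2   q2  q3 
   q3   q3  q0 
(> = start, * = accepting)

start=q0; accept=q0; q0-a->q0; q0-b->q1; q1-a->q1; q1-b->q2; q2-a->q2; q2-b->q3; q3-a->q3; q3-b->q0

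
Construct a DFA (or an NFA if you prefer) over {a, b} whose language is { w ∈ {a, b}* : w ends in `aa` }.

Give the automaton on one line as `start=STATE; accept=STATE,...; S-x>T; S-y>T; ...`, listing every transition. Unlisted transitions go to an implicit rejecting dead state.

start=q0; accept=q2; q0-a>q1; q0-b>q0; q1-a>q2; q1-b>q0; q2-a>q2; q2-b>q0

Let each state record the length of the longest suffix of the input read so far that is also a prefix of `aa`. q1 means the last symbol is `a`; q2 means the last 2 symbols are `aa`. Accept only at q2, where the string currently ends in `aa`.
With 3 states:
        a   b  
>  q0   q1  q0 
   q1   q2  q0 
 * q2   q2  q0 
(> = start, * = accepting)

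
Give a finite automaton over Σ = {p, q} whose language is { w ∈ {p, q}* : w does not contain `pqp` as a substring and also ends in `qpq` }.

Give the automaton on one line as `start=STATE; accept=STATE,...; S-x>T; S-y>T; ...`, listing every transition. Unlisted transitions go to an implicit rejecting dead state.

Build one automaton per condition and run them in lockstep. One (4 states) tracks partial matches of the forbidden pattern `pqp`; the other (4 states) tracks how much of the suffix `qpq` has currently been matched. Each combined state is a pair, one component from each; accept when both components accept.
10 states suffice.
        p   q  
>  S0   S1  S2 
   S1   S1  S3 
   S2   S4  S2 
   S3   S5  S2 
   S4   S1  S6 
   S5   S7  S8 
 * S6   S5  S2 
   S7   S7  S9 
   S8   S5  S9 
   S9   S5  S9 
(> = start, * = accepting)

start=S0; accept=S6; S0-p>S1; S0-q>S2; S1-p>S1; S1-q>S3; S2-p>S4; S2-q>S2; S3-p>S5; S3-q>S2; S4-p>S1; S4-q>S6; S5-p>S7; S5-q>S8; S6-p>S5; S6-q>S2; S7-p>S7; S7-q>S9; S8-p>S5; S8-q>S9; S9-p>S5; S9-q>S9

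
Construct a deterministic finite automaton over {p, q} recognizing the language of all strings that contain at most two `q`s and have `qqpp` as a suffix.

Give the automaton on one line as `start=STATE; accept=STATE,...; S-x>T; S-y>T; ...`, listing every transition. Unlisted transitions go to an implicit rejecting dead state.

start=S0; accept=S5; S0-p>S0; S0-q>S1; S1-p>S2; S1-q>S3; S2-p>S2; S2-q>S2; S3-p>S4; S3-q>S2; S4-p>S5; S4-q>S2; S5-p>S2; S5-q>S2

Run two small machines in parallel and take their product. The first has 4 states tracking the count of `q`s, saturating at 3; the second has 5 states tracking how much of the suffix `qqpp` has currently been matched. A product state is a pair (one from each), accepting exactly when both do. After merging equivalent states the machine shrinks.
With 6 states:
        p   q  
>  S0   S0  S1 
   S1   S2  S3 
   S2   S2  S2 
   S3   S4  S2 
   S4   S5  S2 
 * S5   S2  S2 
(> = start, * = accepting)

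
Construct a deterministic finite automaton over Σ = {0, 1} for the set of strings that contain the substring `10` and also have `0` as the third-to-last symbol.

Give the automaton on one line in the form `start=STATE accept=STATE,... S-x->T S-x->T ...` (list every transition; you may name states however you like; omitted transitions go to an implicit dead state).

Run two small machines in parallel and take their product. The first has 3 states tracking whether and how much of `10` has been seen; the second has 15 states tracking the last 3 symbols read. A product state is a pair (one from each), accepting exactly when both do. Minimizing collapses redundant product states.
An 11-state machine:
          0    1  
>  S0     S1   S2 
   S1     S1   S3 
   S2     S4   S2 
   S3     S5   S2 
   S4     S6   S7 
 * S5     S6   S7 
   S6     S8   S9 
   S7     S5  S10 
 * S8     S8   S9 
 * S9     S5  S10 
 * S10    S4   S2 
(> = start, * = accepting)

start=S0 accept=S5,S8,S9,S10 S0-0->S1 S0-1->S2 S1-0->S1 S1-1->S3 S2-0->S4 S2-1->S2 S3-0->S5 S3-1->S2 S4-0->S6 S4-1->S7 S5-0->S6 S5-1->S7 S6-0->S8 S6-1->S9 S7-0->S5 S7-1->S10 S8-0->S8 S8-1->S9 S9-0->S5 S9-1->S10 S10-0->S4 S10-1->S2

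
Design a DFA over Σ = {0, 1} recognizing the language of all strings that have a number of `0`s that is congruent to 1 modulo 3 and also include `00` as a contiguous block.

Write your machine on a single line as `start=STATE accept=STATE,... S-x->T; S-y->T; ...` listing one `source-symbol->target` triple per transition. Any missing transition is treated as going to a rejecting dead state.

start=q0; accept=q6; q0-0->q1; q0-1->q0; q1-0->q2; q1-1->q3; q2-0->q4; q2-1->q2; q3-0->q5; q3-1->q3; q4-0->q6; q4-1->q4; q5-0->q4; q5-1->q7; q6-0->q2; q6-1->q6; q7-0->q8; q7-1->q7; q8-0->q6; q8-1->q0

Run two small machines in parallel and take their product. The first has 3 states tracking the count of `0`s modulo 3; the second has 3 states tracking whether and how much of `00` has been seen. A product state is a pair (one from each), accepting exactly when both do.
        0   1  
>  q0   q1  q0 
   q1   q2  q3 
   q2   q4  q2 
   q3   q5  q3 
   q4   q6  q4 
   q5   q4  q7 
 * q6   q2  q6 
   q7   q8  q7 
   q8   q6  q0 
(> = start, * = accepting)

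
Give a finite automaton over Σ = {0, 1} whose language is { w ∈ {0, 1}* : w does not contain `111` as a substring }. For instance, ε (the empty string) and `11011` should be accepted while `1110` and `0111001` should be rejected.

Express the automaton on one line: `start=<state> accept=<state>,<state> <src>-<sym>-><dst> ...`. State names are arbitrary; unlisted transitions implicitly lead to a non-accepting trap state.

This is the complement of 'contains `111`'. Use the same substring-matching states — s0 through s3 holding how much of `111` has just been matched — but flip the accepting set: everything except the trap s3 accepts.
A 4-state machine:
        0   1  
>* s0   s0  s1 
 * s1   s0  s2 
 * s2   s0  s3 
   s3   s3  s3 
(> = start, * = accepting)

start=s0 accept=s0,s1,s2 s0-0->s0 s0-1->s1 s1-0->s0 s1-1->s2 s2-0->s0 s2-1->s3 s3-0->s3 s3-1->s3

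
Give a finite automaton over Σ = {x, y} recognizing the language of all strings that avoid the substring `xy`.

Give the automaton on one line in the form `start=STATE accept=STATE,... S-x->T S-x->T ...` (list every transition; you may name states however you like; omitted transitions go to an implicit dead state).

start=q0 accept=q0,q1 q0-x->q1 q0-y->q0 q1-x->q1 q1-y->q2 q2-x->q2 q2-y->q2

This is the complement of 'contains `xy`'. Use the same substring-matching states — q0 through q2 holding how much of `xy` has just been matched — but flip the accepting set: everything except the trap q2 accepts.
        x   y  
>* q0   q1  q0 
 * q1   q1  q2 
   q2   q2  q2 
(> = start, * = accepting)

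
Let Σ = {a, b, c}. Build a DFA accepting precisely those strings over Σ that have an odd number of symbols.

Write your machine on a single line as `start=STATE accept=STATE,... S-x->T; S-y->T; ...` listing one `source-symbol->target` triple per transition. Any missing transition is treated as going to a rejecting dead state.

Count input length modulo 2: every symbol advances one step around the cycle S0 → S1 → S0. Accept at S1.
A 2-state machine:
        a   b   c  
>  S0   S1  S1  S1 
 * S1   S0  S0  S0 
(> = start, * = accepting)

start=S0; accept=S1; S0-a->S1; S0-b->S1; S0-c->S1; S1-a->S0; S1-b->S0; S1-c->S0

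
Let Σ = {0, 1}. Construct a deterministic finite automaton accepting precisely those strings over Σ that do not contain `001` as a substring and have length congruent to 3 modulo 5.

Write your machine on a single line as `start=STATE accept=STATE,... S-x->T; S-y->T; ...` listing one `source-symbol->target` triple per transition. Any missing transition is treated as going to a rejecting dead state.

start=q0; accept=q6,q8,q9; q0-0->q1; q0-1->q2; q1-0->q3; q1-1->q4; q2-0->q5; q2-1->q4; q3-0->q6; q3-1->q7; q4-0->q8; q4-1->q9; q5-0->q6; q5-1->q9; q6-0->q10; q6-1->q11; q7-0->q11; q7-1->q11; q8-0->q10; q8-1->q12; q9-0->q13; q9-1->q12; q10-0->q14; q10-1->q15; q11-0->q15; q11-1->q15; q12-0->q16; q12-1->q0; q13-0->q14; q13-1->q0; q14-0->q17; q14-1->q18; q15-0->q18; q15-1->q18; q16-0->q17; q16-1->q2; q17-0->q3; q17-1->q19; q18-0->q19; q18-1->q19; q19-0->q7; q19-1->q7

Handle the two conditions separately and then intersect. The first has 4 states tracking partial matches of the forbidden pattern `001`; the second has 5 states tracking the input length modulo 5. A product state is a pair (one from each), accepting exactly when both do.
          0    1  
>  q0     q1   q2 
   q1     q3   q4 
   q2     q5   q4 
   q3     q6   q7 
   q4     q8   q9 
   q5     q6   q9 
 * q6    q10  q11 
   q7    q11  q11 
 * q8    q10  q12 
 * q9    q13  q12 
   q10   q14  q15 
   q11   q15  q15 
   q12   q16   q0 
   q13   q14   q0 
   q14   q17  q18 
   q15   q18  q18 
   q16   q17   q2 
   q17    q3  q19 
   q18   q19  q19 
   q19    q7   q7 
(> = start, * = accepting)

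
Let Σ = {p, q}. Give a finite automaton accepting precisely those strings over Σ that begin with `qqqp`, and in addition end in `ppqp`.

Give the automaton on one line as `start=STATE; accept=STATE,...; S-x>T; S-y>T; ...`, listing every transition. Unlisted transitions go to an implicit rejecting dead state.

start=A; accept=J; A-p>B; A-q>C; B-p>B; B-q>B; C-p>B; C-q>D; D-p>B; D-q>E; E-p>F; E-q>B; F-p>G; F-q>H; G-p>G; G-q>I; H-p>F; H-q>H; I-p>J; I-q>H; J-p>G; J-q>H

Handle the two conditions separately and then intersect. One (6 states) tracks whether the input so far still matches the prefix `qqqp`; the other (5 states) tracks how much of the suffix `ppqp` has currently been matched. Each combined state is a pair, one component from each; accept when both components accept. After merging equivalent states the machine shrinks.
A 10-state machine:
       p  q 
>  A   B  C 
   B   B  B 
   C   B  D 
   D   B  E 
   E   F  B 
   F   G  H 
   G   G  I 
   H   F  H 
   I   J  H 
 * J   G  H 
(> = start, * = accepting)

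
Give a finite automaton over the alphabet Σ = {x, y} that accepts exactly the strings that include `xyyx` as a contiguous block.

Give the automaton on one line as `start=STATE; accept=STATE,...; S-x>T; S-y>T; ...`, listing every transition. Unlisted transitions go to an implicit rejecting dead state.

States s0..s3 record the length of the longest prefix of `xyyx` that matches the current input suffix. Reaching s4 means `xyyx` has been seen, and we stay there forever. Accept from s4.
        x   y  
>  s0   s1  s0 
   s1   s1  s2 
   s2   s1  s3 
   s3   s4  s0 
 * s4   s4  s4 
(> = start, * = accepting)

start=s0; accept=s4; s0-x>s1; s0-y>s0; s1-x>s1; s1-y>s2; s2-x>s1; s2-y>s3; s3-x>s4; s3-y>s0; s4-x>s4; s4-y>s4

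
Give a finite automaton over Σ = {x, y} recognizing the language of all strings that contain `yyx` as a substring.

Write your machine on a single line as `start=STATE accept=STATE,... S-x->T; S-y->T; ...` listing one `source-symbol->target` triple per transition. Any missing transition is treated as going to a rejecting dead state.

start=q0; accept=q3; q0-x->q0; q0-y->q1; q1-x->q0; q1-y->q2; q2-x->q3; q2-y->q2; q3-x->q3; q3-y->q3

States q0..q2 record the length of the longest prefix of `yyx` that matches the current input suffix. Reaching q3 means `yyx` has been seen, and we stay there forever. Accept from q3.
4 states suffice.
        x   y  
>  q0   q0  q1 
   q1   q0  q2 
   q2   q3  q2 
 * q3   q3  q3 
(> = start, * = accepting)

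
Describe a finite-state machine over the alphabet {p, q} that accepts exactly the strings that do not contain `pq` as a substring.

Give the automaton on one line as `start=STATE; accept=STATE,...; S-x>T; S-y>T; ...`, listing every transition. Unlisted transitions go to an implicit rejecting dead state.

start=S0; accept=S0,S1; S0-p>S1; S0-q>S0; S1-p>S1; S1-q>S2; S2-p>S2; S2-q>S2

Track partial matches of the forbidden pattern `pq`. State S2 is a dead state reached once `pq` has occurred; every other state accepts. S0 means no part of `pq` is currently matched.
3 states suffice.
        p   q  
>* S0   S1  S0 
 * S1   S1  S2 
   S2   S2  S2 
(> = start, * = accepting)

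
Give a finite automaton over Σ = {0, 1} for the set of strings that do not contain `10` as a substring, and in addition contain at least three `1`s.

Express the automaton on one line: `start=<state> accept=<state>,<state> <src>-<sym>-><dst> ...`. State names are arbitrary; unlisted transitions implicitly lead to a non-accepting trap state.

start=S0 accept=S4 S0-0->S0 S0-1->S1 S1-0->S2 S1-1->S3 S2-0->S2 S2-1->S2 S3-0->S2 S3-1->S4 S4-0->S2 S4-1->S4

Build one automaton per condition and run them in lockstep. One (3 states) tracks partial matches of the forbidden pattern `10`; the other (5 states) tracks the count of `1`s, saturating at 4. Each combined state is a pair, one component from each; accept when both components accept. Equivalent product states are then merged.
5 states suffice.
        0   1  
>  S0   S0  S1 
   S1   S2  S3 
   S2   S2  S2 
   S3   S2  S4 
 * S4   S2  S4 
(> = start, * = accepting)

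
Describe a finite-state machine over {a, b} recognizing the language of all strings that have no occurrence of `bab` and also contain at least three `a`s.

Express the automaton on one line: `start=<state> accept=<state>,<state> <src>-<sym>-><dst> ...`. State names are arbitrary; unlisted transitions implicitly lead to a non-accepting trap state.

Build one automaton per condition and run them in lockstep. One (4 states) tracks partial matches of the forbidden pattern `bab`; the other (5 states) tracks the count of `a`s, saturating at 4. Each combined state is a pair, one component from each; accept when both components accept. Equivalent product states are then merged.
12 states suffice.
          a    b  
>  S0     S1   S2 
   S1     S3   S4 
   S2     S5   S2 
   S3     S6   S7 
   S4     S8   S4 
   S5     S3   S9 
 * S6     S6  S10 
   S7    S11   S7 
   S8     S6   S9 
   S9     S9   S9 
 * S10   S11  S10 
 * S11    S6   S9 
(> = start, * = accepting)

start=S0 accept=S6,S10,S11 S0-a->S1 S0-b->S2 S1-a->S3 S1-b->S4 S2-a->S5 S2-b->S2 S3-a->S6 S3-b->S7 S4-a->S8 S4-b->S4 S5-a->S3 S5-b->S9 S6-a->S6 S6-b->S10 S7-a->S11 S7-b->S7 S8-a->S6 S8-b->S9 S9-a->S9 S9-b->S9 S10-a->S11 S10-b->S10 S11-a->S6 S11-b->S9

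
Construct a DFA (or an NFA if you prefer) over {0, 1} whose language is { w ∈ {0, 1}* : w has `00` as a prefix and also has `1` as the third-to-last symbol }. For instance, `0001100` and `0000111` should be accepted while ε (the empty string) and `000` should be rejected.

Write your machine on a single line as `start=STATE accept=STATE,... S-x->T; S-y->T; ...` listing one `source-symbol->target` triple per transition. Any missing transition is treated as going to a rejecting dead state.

Handle the two conditions separately and then intersect. One (4 states) tracks whether the input so far still matches the prefix `00`; the other (15 states) tracks the last 3 symbols read. Each combined state is a pair, one component from each; accept when both components accept. After merging equivalent states the machine shrinks.
11 states suffice.
          0    1  
>  S0     S1   S2 
   S1     S3   S2 
   S2     S2   S2 
   S3     S3   S4 
   S4     S5   S6 
   S5     S7   S8 
   S6     S9  S10 
 * S7     S3   S4 
 * S8     S5   S6 
 * S9     S7   S8 
 * S10    S9  S10 
(> = start, * = accepting)

start=S0; accept=S7,S8,S9,S10; S0-0->S1; S0-1->S2; S1-0->S3; S1-1->S2; S2-0->S2; S2-1->S2; S3-0->S3; S3-1->S4; S4-0->S5; S4-1->S6; S5-0->S7; S5-1->S8; S6-0->S9; S6-1->S10; S7-0->S3; S7-1->S4; S8-0->S5; S8-1->S6; S9-0->S7; S9-1->S8; S10-0->S9; S10-1->S10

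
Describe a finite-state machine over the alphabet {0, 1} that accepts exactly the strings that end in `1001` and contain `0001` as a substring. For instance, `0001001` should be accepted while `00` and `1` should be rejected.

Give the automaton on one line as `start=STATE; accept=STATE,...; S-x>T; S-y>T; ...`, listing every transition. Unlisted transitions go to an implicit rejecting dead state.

start=q0; accept=q7; q0-0>q1; q0-1>q0; q1-0>q2; q1-1>q0; q2-0>q3; q2-1>q0; q3-0>q3; q3-1>q4; q4-0>q5; q4-1>q4; q5-0>q6; q5-1>q4; q6-0>q3; q6-1>q7; q7-0>q5; q7-1>q4

Build one automaton per condition and run them in lockstep. One (5 states) tracks how much of the suffix `1001` has currently been matched; the other (5 states) tracks whether and how much of `0001` has been seen. Each combined state is a pair, one component from each; accept when both components accept. After merging equivalent states the machine shrinks.
With 8 states:
        0   1  
>  q0   q1  q0 
   q1   q2  q0 
   q2   q3  q0 
   q3   q3  q4 
   q4   q5  q4 
   q5   q6  q4 
   q6   q3  q7 
 * q7   q5  q4 
(> = start, * = accepting)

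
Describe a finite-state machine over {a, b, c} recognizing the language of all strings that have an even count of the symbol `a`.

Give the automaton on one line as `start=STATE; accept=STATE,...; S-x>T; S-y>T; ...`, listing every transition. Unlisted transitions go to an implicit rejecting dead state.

start=S0; accept=S0; S0-a>S1; S0-b>S0; S0-c>S0; S1-a>S0; S1-b>S1; S1-c>S1

Keep the running count of `a`s modulo 2: each `a` advances along the cycle S0 → S1 → S0 while other symbols loop. Accept at S0.
A 2-state machine:
        a   b   c  
>* S0   S1  S0  S0 
   S1   S0  S1  S1 
(> = start, * = accepting)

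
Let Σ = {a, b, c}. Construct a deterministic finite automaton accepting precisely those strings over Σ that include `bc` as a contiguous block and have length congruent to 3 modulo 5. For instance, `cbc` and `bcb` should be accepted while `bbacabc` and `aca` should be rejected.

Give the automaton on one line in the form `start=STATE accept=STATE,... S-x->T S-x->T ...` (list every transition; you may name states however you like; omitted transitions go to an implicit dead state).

start=s0 accept=s8 s0-a->s1 s0-b->s2 s0-c->s1 s1-a->s3 s1-b->s4 s1-c->s3 s2-a->s3 s2-b->s4 s2-c->s5 s3-a->s6 s3-b->s7 s3-c->s6 s4-a->s6 s4-b->s7 s4-c->s8 s5-a->s8 s5-b->s8 s5-c->s8 s6-a->s9 s6-b->s10 s6-c->s9 s7-a->s9 s7-b->s10 s7-c->s11 s8-a->s11 s8-b->s11 s8-c->s11 s9-a->s0 s9-b->s12 s9-c->s0 s10-a->s0 s10-b->s12 s10-c->s13 s11-a->s13 s11-b->s13 s11-c->s13 s12-a->s1 s12-b->s2 s12-c->s14 s13-a->s14 s13-b->s14 s13-c->s14 s14-a->s5 s14-b->s5 s14-c->s5

Handle the two conditions separately and then intersect. One (3 states) tracks whether and how much of `bc` has been seen; the other (5 states) tracks the input length modulo 5. Each combined state is a pair, one component from each; accept when both components accept.
15 states suffice.
          a    b    c  
>  s0     s1   s2   s1 
   s1     s3   s4   s3 
   s2     s3   s4   s5 
   s3     s6   s7   s6 
   s4     s6   s7   s8 
   s5     s8   s8   s8 
   s6     s9  s10   s9 
   s7     s9  s10  s11 
 * s8    s11  s11  s11 
   s9     s0  s12   s0 
   s10    s0  s12  s13 
   s11   s13  s13  s13 
   s12    s1   s2  s14 
   s13   s14  s14  s14 
   s14    s5   s5   s5 
(> = start, * = accepting)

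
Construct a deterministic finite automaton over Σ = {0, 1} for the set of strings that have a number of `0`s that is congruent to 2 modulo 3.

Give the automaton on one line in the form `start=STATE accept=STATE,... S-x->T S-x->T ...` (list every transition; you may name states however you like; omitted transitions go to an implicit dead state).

start=A accept=C A-0->B A-1->A B-0->C B-1->B C-0->A C-1->C

The only thing that matters is how many `0`s have appeared, reduced mod 3. Use one state per residue: A for 0, …, C for 2. Reading `0` moves to the next residue; anything else stays put. C is accepting.
       0  1 
>  A   B  A 
   B   C  B 
 * C   A  C 
(> = start, * = accepting)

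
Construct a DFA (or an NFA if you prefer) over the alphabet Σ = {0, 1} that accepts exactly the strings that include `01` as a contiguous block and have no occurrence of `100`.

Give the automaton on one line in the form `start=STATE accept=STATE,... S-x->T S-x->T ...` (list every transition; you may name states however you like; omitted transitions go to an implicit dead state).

start=S0 accept=S3,S5 S0-0->S1 S0-1->S2 S1-0->S1 S1-1->S3 S2-0->S4 S2-1->S2 S3-0->S5 S3-1->S3 S4-0->S6 S4-1->S3 S5-0->S6 S5-1->S3 S6-0->S6 S6-1->S6

Build one automaton per condition and run them in lockstep. The first has 3 states tracking whether and how much of `01` has been seen; the second has 4 states tracking partial matches of the forbidden pattern `100`. A product state is a pair (one from each), accepting exactly when both do. Minimizing collapses redundant product states.
A 7-state machine:
        0   1  
>  S0   S1  S2 
   S1   S1  S3 
   S2   S4  S2 
 * S3   S5  S3 
   S4   S6  S3 
 * S5   S6  S3 
   S6   S6  S6 
(> = start, * = accepting)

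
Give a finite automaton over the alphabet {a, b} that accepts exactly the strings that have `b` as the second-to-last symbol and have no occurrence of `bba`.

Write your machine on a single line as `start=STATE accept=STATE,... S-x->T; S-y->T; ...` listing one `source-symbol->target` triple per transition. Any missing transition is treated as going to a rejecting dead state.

start=s0; accept=s2,s3; s0-a->s0; s0-b->s1; s1-a->s2; s1-b->s3; s2-a->s0; s2-b->s1; s3-a->s4; s3-b->s3; s4-a->s4; s4-b->s4

Run two small machines in parallel and take their product. The first has 7 states tracking the last 2 symbols read; the second has 4 states tracking partial matches of the forbidden pattern `bba`. A product state is a pair (one from each), accepting exactly when both do. Minimizing collapses redundant product states.
With 5 states:
        a   b  
>  s0   s0  s1 
   s1   s2  s3 
 * s2   s0  s1 
 * s3   s4  s3 
   s4   s4  s4 
(> = start, * = accepting)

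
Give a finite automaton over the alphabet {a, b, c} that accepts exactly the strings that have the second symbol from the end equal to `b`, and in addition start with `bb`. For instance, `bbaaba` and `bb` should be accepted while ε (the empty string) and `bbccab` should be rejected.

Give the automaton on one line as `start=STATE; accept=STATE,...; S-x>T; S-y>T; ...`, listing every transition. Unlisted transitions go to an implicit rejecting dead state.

Handle the two conditions separately and then intersect. One (13 states) tracks the last 2 symbols read; the other (4 states) tracks whether the input so far still matches the prefix `bb`. Each combined state is a pair, one component from each; accept when both components accept. Minimizing collapses redundant product states.
        a   b   c  
>  s0   s1  s2  s1 
   s1   s1  s1  s1 
   s2   s1  s3  s1 
 * s3   s4  s3  s4 
 * s4   s5  s6  s5 
   s5   s5  s6  s5 
   s6   s4  s3  s4 
(> = start, * = accepting)

start=s0; accept=s3,s4; s0-a>s1; s0-b>s2; s0-c>s1; s1-a>s1; s1-b>s1; s1-c>s1; s2-a>s1; s2-b>s3; s2-c>s1; s3-a>s4; s3-b>s3; s3-c>s4; s4-a>s5; s4-b>s6; s4-c>s5; s5-a>s5; s5-b>s6; s5-c>s5; s6-a>s4; s6-b>s3; s6-c>s4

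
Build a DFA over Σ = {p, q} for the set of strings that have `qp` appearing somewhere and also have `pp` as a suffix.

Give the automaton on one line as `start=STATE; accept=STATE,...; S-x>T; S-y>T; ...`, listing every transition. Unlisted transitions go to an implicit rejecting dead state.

Build one automaton per condition and run them in lockstep. The first has 3 states tracking whether and how much of `qp` has been seen; the second has 3 states tracking how much of the suffix `pp` has currently been matched. A product state is a pair (one from each), accepting exactly when both do. After merging equivalent states the machine shrinks.
With 4 states:
        p   q  
>  s0   s0  s1 
   s1   s2  s1 
   s2   s3  s1 
 * s3   s3  s1 
(> = start, * = accepting)

start=s0; accept=s3; s0-p>s0; s0-q>s1; s1-p>s2; s1-q>s1; s2-p>s3; s2-q>s1; s3-p>s3; s3-q>s1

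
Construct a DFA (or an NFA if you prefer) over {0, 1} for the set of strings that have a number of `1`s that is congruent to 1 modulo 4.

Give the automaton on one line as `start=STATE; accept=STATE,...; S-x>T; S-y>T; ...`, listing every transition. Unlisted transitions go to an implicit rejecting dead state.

start=q0; accept=q1; q0-0>q0; q0-1>q1; q1-0>q1; q1-1>q2; q2-0>q2; q2-1>q3; q3-0>q3; q3-1>q0

Keep the running count of `1`s modulo 4: each `1` advances along the cycle q0 → q1 → q2 → q3 → q0 while other symbols loop. Accept at q1.
        0   1  
>  q0   q0  q1 
 * q1   q1  q2 
   q2   q2  q3 
   q3   q3  q0 
(> = start, * = accepting)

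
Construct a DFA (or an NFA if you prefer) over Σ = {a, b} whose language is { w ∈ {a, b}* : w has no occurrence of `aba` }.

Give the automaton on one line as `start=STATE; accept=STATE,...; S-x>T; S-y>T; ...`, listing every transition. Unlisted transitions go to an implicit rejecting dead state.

start=S0; accept=S0,S1,S2; S0-a>S1; S0-b>S0; S1-a>S1; S1-b>S2; S2-a>S3; S2-b>S0; S3-a>S3; S3-b>S3

This is the complement of 'contains `aba`'. Use the same substring-matching states — S0 through S3 holding how much of `aba` has just been matched — but flip the accepting set: everything except the trap S3 accepts.
With 4 states:
        a   b  
>* S0   S1  S0 
 * S1   S1  S2 
 * S2   S3  S0 
   S3   S3  S3 
(> = start, * = accepting)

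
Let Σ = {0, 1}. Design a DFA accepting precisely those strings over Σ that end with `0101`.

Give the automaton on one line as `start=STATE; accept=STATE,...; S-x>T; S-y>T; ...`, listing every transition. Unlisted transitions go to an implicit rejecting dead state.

Remember how much of `0101` the current input suffix matches. State q0 means no match yet; q1 means the last symbol is `0`; q2 means the last 2 symbols are `01`; q3 means the last 3 symbols are `010`; q4 means the last 4 symbols are `0101`. Only q4 accepts. On a mismatch, fall back to the longest proper suffix that is still a prefix of `0101`.
A 5-state machine:
        0   1  
>  q0   q1  q0 
   q1   q1  q2 
   q2   q3  q0 
   q3   q1  q4 
 * q4   q3  q0 
(> = start, * = accepting)

start=q0; accept=q4; q0-0>q1; q0-1>q0; q1-0>q1; q1-1>q2; q2-0>q3; q2-1>q0; q3-0>q1; q3-1>q4; q4-0>q3; q4-1>q0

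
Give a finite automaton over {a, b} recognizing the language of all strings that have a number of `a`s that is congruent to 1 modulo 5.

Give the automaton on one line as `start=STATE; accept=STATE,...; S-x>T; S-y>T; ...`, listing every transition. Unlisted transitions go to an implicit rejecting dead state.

start=s0; accept=s1; s0-a>s1; s0-b>s0; s1-a>s2; s1-b>s1; s2-a>s3; s2-b>s2; s3-a>s4; s3-b>s3; s4-a>s0; s4-b>s4

The only thing that matters is how many `a`s have appeared, reduced mod 5. Use one state per residue: s0 for 0, …, s4 for 4. Reading `a` moves to the next residue; anything else stays put. s1 is accepting.
With 5 states:
        a   b  
>  s0   s1  s0 
 * s1   s2  s1 
   s2   s3  s2 
   s3   s4  s3 
   s4   s0  s4 
(> = start, * = accepting)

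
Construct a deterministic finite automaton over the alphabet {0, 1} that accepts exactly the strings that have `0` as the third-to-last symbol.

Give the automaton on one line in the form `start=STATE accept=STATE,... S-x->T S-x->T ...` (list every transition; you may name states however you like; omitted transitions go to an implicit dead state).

start=q0 accept=q7,q8,q9,q10 q0-0->q1 q0-1->q2 q1-0->q3 q1-1->q4 q2-0->q5 q2-1->q6 q3-0->q7 q3-1->q8 q4-0->q9 q4-1->q10 q5-0->q11 q5-1->q12 q6-0->q13 q6-1->q14 q7-0->q7 q7-1->q8 q8-0->q9 q8-1->q10 q9-0->q11 q9-1->q12 q10-0->q13 q10-1->q14 q11-0->q7 q11-1->q8 q12-0->q9 q12-1->q10 q13-0->q11 q13-1->q12 q14-0->q13 q14-1->q14

A DFA must remember the last 3 symbols (since which symbol is third-to-last isn't known until the input ends). Use one state per possible window of the last ≤3 symbols; accept from those whose window starts with `0`.
15 states suffice.
          0    1  
>  q0     q1   q2 
   q1     q3   q4 
   q2     q5   q6 
   q3     q7   q8 
   q4     q9  q10 
   q5    q11  q12 
   q6    q13  q14 
 * q7     q7   q8 
 * q8     q9  q10 
 * q9    q11  q12 
 * q10   q13  q14 
   q11    q7   q8 
   q12    q9  q10 
   q13   q11  q12 
   q14   q13  q14 
(> = start, * = accepting)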